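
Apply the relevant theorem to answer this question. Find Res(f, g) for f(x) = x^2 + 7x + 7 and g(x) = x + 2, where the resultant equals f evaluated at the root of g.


For Res(f, x - c), we evaluate f at x = c.
f(-2) = (-2)^2 + 7*(-2) + 7
= 4 - 14 + 7
= -10 + 7 = -3
Res(f, g) = -3

-3


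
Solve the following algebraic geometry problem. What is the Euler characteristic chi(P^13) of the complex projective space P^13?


The complex projective space P^13 has one cell in each even real dimension 0, 2, ..., 26.
The cohomology groups are H^{2k}(P^13) = Z for k = 0,...,13, and 0 otherwise.
Euler characteristic = sum of Betti numbers = 1 per even-dimensional cohomology group.
chi(P^13) = 13 + 1 = 14

14


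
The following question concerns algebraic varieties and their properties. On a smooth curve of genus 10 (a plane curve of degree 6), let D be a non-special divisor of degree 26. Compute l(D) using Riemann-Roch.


First, compute the genus of a smooth plane curve of degree 6:
g = (d-1)(d-2)/2 = (6-1)(6-2)/2 = 10
For a non-special divisor D (i.e., h^1(D) = 0), Riemann-Roch gives:
l(D) = deg(D) - g + 1
Since deg(D) = 26 >= 2g - 1 = 19, D is non-special.
l(D) = 26 - 10 + 1 = 17

17


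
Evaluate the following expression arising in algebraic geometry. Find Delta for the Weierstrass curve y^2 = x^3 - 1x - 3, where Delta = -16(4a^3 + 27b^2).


Compute each component:
4a^3 = 4*(-1)^3 = 4*(-1) = -4
27b^2 = 27*(-3)^2 = 27*9 = 243
4a^3 + 27b^2 = -4 + 243 = 239
Delta = -16*239 = -3824

-3824


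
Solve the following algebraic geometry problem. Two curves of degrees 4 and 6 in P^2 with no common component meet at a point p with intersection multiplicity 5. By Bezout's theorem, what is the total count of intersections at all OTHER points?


By Bezout's theorem, the total intersection number is d1 * d2.
Total = 4 * 6 = 24
Intersection multiplicity at p = 5
Remaining intersections = 24 - 5 = 19

19


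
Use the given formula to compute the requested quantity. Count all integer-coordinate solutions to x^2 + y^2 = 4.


Systematically check integer values of x where x^2 <= 4.
For each valid x, check if 4 - x^2 is a perfect square.
x=0: 4 - 0 = 4, sqrt = 2 (valid)
x=2: 4 - 4 = 0, sqrt = 0 (valid)
Total integer solutions found: 4

4


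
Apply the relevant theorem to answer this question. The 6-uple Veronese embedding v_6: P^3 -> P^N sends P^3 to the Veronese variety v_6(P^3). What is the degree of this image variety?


The Veronese variety v_6(P^3) has degree d^r.
d^r = 6^3 = 216

216


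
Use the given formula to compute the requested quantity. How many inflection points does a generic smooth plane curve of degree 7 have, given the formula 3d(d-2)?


For a general smooth plane curve C of degree d, the inflection points are
the intersection of C with its Hessian curve, which has degree 3(d-2).
By Bezout, the total intersection number is d * 3(d-2) = 7 * 15 = 105.
For a general curve every flex is ordinary, so each contributes
multiplicity 1 to C·Hess(C), and the number of distinct inflection
points is 3d(d-2).
Inflection points = 3*7*(7-2) = 3*7*5 = 105

105


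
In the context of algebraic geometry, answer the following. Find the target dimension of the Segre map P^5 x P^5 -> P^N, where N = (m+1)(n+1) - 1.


The Segre embedding maps P^m x P^n into P^N via
all products of coordinates from each factor.
N = (m+1)(n+1) - 1
N = (5+1)(5+1) - 1
N = 6*6 - 1
N = 36 - 1 = 35

35


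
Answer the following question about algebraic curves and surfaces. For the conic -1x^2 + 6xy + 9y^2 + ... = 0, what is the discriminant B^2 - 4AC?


The discriminant of a conic Ax^2 + Bxy + Cy^2 + ... = 0 is B^2 - 4AC.
B^2 = 6^2 = 36
4AC = 4*(-1)*9 = -36
Discriminant = 36 + 36 = 72

72


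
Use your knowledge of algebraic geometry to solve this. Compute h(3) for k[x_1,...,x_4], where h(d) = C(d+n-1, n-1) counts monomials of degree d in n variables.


The Hilbert function for the polynomial ring in 4 variables is:
h(d) = C(d+n-1, n-1)
h(3) = C(3+4-1, 4-1) = C(6, 3)
= 6! / (3! * 3!)
= 20

20


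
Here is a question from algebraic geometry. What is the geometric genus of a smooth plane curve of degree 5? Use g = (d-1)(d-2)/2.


Using the genus formula for smooth plane curves:
g = (d-1)(d-2)/2
g = (5-1)(5-2)/2
g = 4*3/2
g = 12/2 = 6

6


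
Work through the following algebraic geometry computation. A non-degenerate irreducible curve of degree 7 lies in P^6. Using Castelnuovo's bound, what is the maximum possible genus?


Castelnuovo's bound: write d - 1 = m(r-1) + epsilon with 0 <= epsilon < r-1.
d - 1 = 7 - 1 = 6
r - 1 = 6 - 1 = 5
6 = 1*5 + 1, so m = 1, epsilon = 1
pi(d, r) = m(m-1)(r-1)/2 + m*epsilon
= 1*0*5/2 + 1*1
= 0/2 + 1
= 0 + 1 = 1

1


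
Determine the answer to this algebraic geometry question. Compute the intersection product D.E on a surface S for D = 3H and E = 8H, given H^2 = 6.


Using bilinearity of the intersection pairing on a surface S:
(aH).(bH) = ab * (H.H)
We have H^2 = 6.
D.E = (3H).(8H) = 3*8*6
= 24*6
= 144

144


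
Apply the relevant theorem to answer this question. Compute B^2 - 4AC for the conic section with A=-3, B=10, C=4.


The discriminant of a conic Ax^2 + Bxy + Cy^2 + ... = 0 is B^2 - 4AC.
B^2 = 10^2 = 100
4AC = 4*(-3)*4 = -48
Discriminant = 100 + 48 = 148

148


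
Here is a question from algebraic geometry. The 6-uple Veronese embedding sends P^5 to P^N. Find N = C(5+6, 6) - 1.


The Veronese embedding v_d: P^n -> P^N maps each point to all
degree-d monomials in n+1 homogeneous coordinates.
N = C(n+d, d) - 1
N = C(5+6, 6) - 1
N = C(11, 6) - 1
C(11, 6) = 462
N = 462 - 1 = 461

461


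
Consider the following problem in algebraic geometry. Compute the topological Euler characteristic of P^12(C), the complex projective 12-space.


The complex projective space P^12 has one cell in each even real dimension 0, 2, ..., 24.
The cohomology groups are H^{2k}(P^12) = Z for k = 0,...,12, and 0 otherwise.
Euler characteristic = sum of Betti numbers = 1 per even-dimensional cohomology group.
chi(P^12) = 12 + 1 = 13

13


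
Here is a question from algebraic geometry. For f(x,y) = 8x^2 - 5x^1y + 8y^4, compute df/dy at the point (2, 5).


df/dy = (-5)*x^1 + 4*8*y^3
At (2,5): (-5)*2^1 + 4*8*5^3
= -10 + 4000
= 3990

3990


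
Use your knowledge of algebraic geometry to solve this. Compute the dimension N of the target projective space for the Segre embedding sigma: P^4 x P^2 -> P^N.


The Segre embedding maps P^m x P^n into P^N via
all products of coordinates from each factor.
N = (m+1)(n+1) - 1
N = (4+1)(2+1) - 1
N = 5*3 - 1
N = 15 - 1 = 14

14


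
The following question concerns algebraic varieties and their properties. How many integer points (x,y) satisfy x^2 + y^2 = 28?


Systematically check integer values of x where x^2 <= 28.
For each valid x, check if 28 - x^2 is a perfect square.
Total integer solutions found: 0

0


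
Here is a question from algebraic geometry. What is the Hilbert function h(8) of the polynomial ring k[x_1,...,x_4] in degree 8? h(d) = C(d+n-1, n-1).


The Hilbert function for the polynomial ring in 4 variables is:
h(d) = C(d+n-1, n-1)
h(8) = C(8+4-1, 4-1) = C(11, 3)
= 11! / (3! * 8!)
= 165

165


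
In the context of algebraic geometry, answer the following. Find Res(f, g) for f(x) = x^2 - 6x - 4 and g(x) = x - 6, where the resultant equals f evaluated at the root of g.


For Res(f, x - c), we evaluate f at x = c.
f(6) = 6^2 - 6*6 - 4
= 36 - 36 - 4
= 0 - 4 = -4
Res(f, g) = -4

-4


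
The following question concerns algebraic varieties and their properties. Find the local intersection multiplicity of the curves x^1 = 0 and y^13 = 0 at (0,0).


The intersection multiplicity of V(x^a) and V(y^b) at the origin is:
I(O; V(x^1), V(y^13)) = dim_k(k[x,y]/(x^1, y^13))
A basis for k[x,y]/(x^1, y^13) is the set of monomials x^i * y^j
where 0 <= i < 1 and 0 <= j < 13.
The number of such monomials is 1 * 13 = 13

13


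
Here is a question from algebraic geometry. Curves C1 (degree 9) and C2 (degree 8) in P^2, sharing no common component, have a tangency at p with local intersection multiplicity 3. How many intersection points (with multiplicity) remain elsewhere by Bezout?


By Bezout's theorem, the total intersection number is d1 * d2.
Total = 9 * 8 = 72
Intersection multiplicity at p = 3
Remaining intersections = 72 - 3 = 69

69


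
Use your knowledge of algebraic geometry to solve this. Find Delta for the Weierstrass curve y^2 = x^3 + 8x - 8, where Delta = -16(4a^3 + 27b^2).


Compute each component:
4a^3 = 4*8^3 = 4*512 = 2048
27b^2 = 27*(-8)^2 = 27*64 = 1728
4a^3 + 27b^2 = 2048 + 1728 = 3776
Delta = -16*3776 = -60416

-60416


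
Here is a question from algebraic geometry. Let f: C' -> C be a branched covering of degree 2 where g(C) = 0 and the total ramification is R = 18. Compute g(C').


Riemann-Hurwitz formula: 2g' - 2 = d(2g - 2) + R
Given: d = 2, g = 0, R = 18
2g' - 2 = 2*(2*0 - 2) + 18
2g' - 2 = 2*(-2) + 18
2g' - 2 = -4 + 18 = 14
2g' = 16
g' = 8

8


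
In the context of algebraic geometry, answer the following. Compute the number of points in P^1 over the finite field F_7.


P^1(F_7) has (q^(n+1) - 1)/(q - 1) points.
= 7^1 + 7^0
= 7 + 1
= 8

8


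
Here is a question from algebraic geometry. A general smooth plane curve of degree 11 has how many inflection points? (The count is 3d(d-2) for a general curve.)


For a general smooth plane curve C of degree d, the inflection points are
the intersection of C with its Hessian curve, which has degree 3(d-2).
By Bezout, the total intersection number is d * 3(d-2) = 11 * 27 = 297.
For a general curve every flex is ordinary, so each contributes
multiplicity 1 to C·Hess(C), and the number of distinct inflection
points is 3d(d-2).
Inflection points = 3*11*(11-2) = 3*11*9 = 297

297


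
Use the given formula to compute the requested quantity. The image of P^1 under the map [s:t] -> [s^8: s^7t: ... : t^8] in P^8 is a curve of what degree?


The rational normal curve in P^8 is the image of P^1 under the 8-uple Veronese.
A general hyperplane in P^8 pulls back to a degree-8 form on P^1, which has 8 zeros,
so the curve meets a general hyperplane in 8 points. Degree = 8.

8


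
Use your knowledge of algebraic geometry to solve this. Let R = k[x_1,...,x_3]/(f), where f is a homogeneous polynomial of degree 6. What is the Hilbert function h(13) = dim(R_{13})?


For R = k[x_1,...,x_n]/(f) with f homogeneous of degree e:
The Hilbert series is (1 - t^e)/(1 - t)^n.
So h(d) = C(d+n-1, n-1) - C(d-e+n-1, n-1) for d >= e.
With n=3, e=6, d=13:
C(13+3-1, 3-1) = C(15, 2) = 105
C(13-6+3-1, 3-1) = C(9, 2) = 36
h(13) = 105 - 36 = 69

69


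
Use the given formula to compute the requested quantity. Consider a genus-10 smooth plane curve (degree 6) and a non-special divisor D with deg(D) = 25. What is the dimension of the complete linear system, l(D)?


First, compute the genus of a smooth plane curve of degree 6:
g = (d-1)(d-2)/2 = (6-1)(6-2)/2 = 10
For a non-special divisor D (i.e., h^1(D) = 0), Riemann-Roch gives:
l(D) = deg(D) - g + 1
Since deg(D) = 25 >= 2g - 1 = 19, D is non-special.
l(D) = 25 - 10 + 1 = 16

16


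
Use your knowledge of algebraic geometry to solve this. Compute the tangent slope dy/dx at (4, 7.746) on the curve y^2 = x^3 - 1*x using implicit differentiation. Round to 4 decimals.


Using implicit differentiation of y^2 = x^3 - 1*x:
2y * dy/dx = 3x^2 - 1
dy/dx = (3x^2 - 1)/(2y)
Numerator: 3*4^2 - 1 = 47
Denominator: 2*7.746 = 15.492
dy/dx = 47/15.492 = 3.0338

3.0338


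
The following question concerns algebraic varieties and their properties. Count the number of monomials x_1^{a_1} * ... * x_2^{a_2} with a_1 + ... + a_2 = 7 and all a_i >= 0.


The number of degree-7 monomials in 2 variables is C(d+n-1, n-1).
= C(7+2-1, 2-1) = C(8, 1)
= 8

8


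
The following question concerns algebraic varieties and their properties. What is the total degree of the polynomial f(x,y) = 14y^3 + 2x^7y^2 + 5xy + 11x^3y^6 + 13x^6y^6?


Examine each term for its total degree (sum of exponents).
  Term '14y^3' has total degree 0+3 = 3.
  Term '2x^7y^2' has total degree 7+2 = 9.
  Term '5xy' has total degree 1+1 = 2.
  Term '11x^3y^6' has total degree 3+6 = 9.
  Term '13x^6y^6' has total degree 6+6 = 12.
The maximum total degree among all terms is 12.

12


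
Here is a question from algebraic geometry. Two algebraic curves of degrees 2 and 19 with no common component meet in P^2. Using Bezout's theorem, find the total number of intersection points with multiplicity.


Bezout's theorem states the intersection count equals the product of degrees.
Intersection count = 2 * 19 = 38

38


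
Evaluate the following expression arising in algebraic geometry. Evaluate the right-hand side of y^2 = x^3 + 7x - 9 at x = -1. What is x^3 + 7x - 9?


Compute x^3 + 7x - 9 at x = -1:
x^3 = (-1)^3 = -1
7*x = 7*(-1) = -7
Sum: -1 - 7 - 9 = -17

-17


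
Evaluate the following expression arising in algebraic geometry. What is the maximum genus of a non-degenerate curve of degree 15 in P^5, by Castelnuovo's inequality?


Castelnuovo's bound: write d - 1 = m(r-1) + epsilon with 0 <= epsilon < r-1.
d - 1 = 15 - 1 = 14
r - 1 = 5 - 1 = 4
14 = 3*4 + 2, so m = 3, epsilon = 2
pi(d, r) = m(m-1)(r-1)/2 + m*epsilon
= 3*2*4/2 + 3*2
= 24/2 + 6
= 12 + 6 = 18

18


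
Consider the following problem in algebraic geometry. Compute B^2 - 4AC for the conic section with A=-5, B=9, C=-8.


The discriminant of a conic Ax^2 + Bxy + Cy^2 + ... = 0 is B^2 - 4AC.
B^2 = 9^2 = 81
4AC = 4*(-5)*(-8) = 160
Discriminant = 81 - 160 = -79

-79


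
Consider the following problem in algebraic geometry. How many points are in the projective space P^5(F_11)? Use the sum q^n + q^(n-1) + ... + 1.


P^5(F_11) has (q^(n+1) - 1)/(q - 1) points.
= 11^5 + 11^4 + 11^3 + 11^2 + 11^1 + 11^0
= 161051 + 14641 + 1331 + 121 + 11 + 1
= 177156

177156


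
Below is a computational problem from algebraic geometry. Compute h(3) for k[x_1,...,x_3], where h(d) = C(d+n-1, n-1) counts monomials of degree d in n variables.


The Hilbert function for the polynomial ring in 3 variables is:
h(d) = C(d+n-1, n-1)
h(3) = C(3+3-1, 3-1) = C(5, 2)
= 5! / (2! * 3!)
= 10

10


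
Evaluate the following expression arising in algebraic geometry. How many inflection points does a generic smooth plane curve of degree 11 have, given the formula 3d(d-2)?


For a general smooth plane curve C of degree d, the inflection points are
the intersection of C with its Hessian curve, which has degree 3(d-2).
By Bezout, the total intersection number is d * 3(d-2) = 11 * 27 = 297.
For a general curve every flex is ordinary, so each contributes
multiplicity 1 to C·Hess(C), and the number of distinct inflection
points is 3d(d-2).
Inflection points = 3*11*(11-2) = 3*11*9 = 297

297


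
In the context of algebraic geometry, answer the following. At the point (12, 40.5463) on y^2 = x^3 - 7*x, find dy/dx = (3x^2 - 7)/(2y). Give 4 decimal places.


Using implicit differentiation of y^2 = x^3 - 7*x:
2y * dy/dx = 3x^2 - 7
dy/dx = (3x^2 - 7)/(2y)
Numerator: 3*12^2 - 7 = 425
Denominator: 2*40.5463 = 81.0926
dy/dx = 425/81.0926 = 5.2409

5.2409


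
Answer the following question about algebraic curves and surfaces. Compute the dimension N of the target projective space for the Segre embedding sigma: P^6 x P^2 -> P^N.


The Segre embedding maps P^m x P^n into P^N via
all products of coordinates from each factor.
N = (m+1)(n+1) - 1
N = (6+1)(2+1) - 1
N = 7*3 - 1
N = 21 - 1 = 20

20


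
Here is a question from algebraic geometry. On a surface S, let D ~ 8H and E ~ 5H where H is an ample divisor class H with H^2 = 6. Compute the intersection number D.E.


Using bilinearity of the intersection pairing on a surface S:
(aH).(bH) = ab * (H.H)
We have H^2 = 6.
D.E = (8H).(5H) = 8*5*6
= 40*6
= 240

240


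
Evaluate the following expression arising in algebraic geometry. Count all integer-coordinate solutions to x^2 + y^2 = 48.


Systematically check integer values of x where x^2 <= 48.
For each valid x, check if 48 - x^2 is a perfect square.
Total integer solutions found: 0

0


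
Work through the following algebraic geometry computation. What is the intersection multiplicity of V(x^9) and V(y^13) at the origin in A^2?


The intersection multiplicity of V(x^a) and V(y^b) at the origin is:
I(O; V(x^9), V(y^13)) = dim_k(k[x,y]/(x^9, y^13))
A basis for k[x,y]/(x^9, y^13) is the set of monomials x^i * y^j
where 0 <= i < 9 and 0 <= j < 13.
The number of such monomials is 9 * 13 = 117

117


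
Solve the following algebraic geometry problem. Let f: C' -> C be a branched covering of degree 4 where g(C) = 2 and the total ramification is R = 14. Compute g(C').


Riemann-Hurwitz formula: 2g' - 2 = d(2g - 2) + R
Given: d = 4, g = 2, R = 14
2g' - 2 = 4*(2*2 - 2) + 14
2g' - 2 = 4*2 + 14
2g' - 2 = 8 + 14 = 22
2g' = 24
g' = 12

12


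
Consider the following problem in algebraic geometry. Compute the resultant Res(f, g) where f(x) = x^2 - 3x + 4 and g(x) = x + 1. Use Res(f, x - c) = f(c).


For Res(f, x - c), we evaluate f at x = c.
f(-1) = (-1)^2 - 3*(-1) + 4
= 1 + 3 + 4
= 4 + 4 = 8
Res(f, g) = 8

8


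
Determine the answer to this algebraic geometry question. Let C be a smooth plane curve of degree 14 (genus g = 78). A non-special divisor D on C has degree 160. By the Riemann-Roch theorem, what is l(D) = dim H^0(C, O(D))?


First, compute the genus of a smooth plane curve of degree 14:
g = (d-1)(d-2)/2 = (14-1)(14-2)/2 = 78
For a non-special divisor D (i.e., h^1(D) = 0), Riemann-Roch gives:
l(D) = deg(D) - g + 1
Since deg(D) = 160 >= 2g - 1 = 155, D is non-special.
l(D) = 160 - 78 + 1 = 83

83


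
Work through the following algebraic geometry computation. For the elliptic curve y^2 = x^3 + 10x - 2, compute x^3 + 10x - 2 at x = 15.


Compute x^3 + 10x - 2 at x = 15:
x^3 = 15^3 = 3375
10*x = 10*15 = 150
Sum: 3375 + 150 - 2 = 3523

3523


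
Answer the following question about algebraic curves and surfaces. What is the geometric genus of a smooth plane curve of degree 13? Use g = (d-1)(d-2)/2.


Using the genus formula for smooth plane curves:
g = (d-1)(d-2)/2
g = (13-1)(13-2)/2
g = 12*11/2
g = 132/2 = 66

66


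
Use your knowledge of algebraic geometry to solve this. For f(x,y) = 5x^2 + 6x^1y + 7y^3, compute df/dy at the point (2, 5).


df/dy = 6*x^1 + 3*7*y^2
At (2,5): 6*2^1 + 3*7*5^2
= 12 + 525
= 537

537


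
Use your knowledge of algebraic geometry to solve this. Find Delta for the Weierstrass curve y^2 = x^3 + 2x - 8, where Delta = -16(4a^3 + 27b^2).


Compute each component:
4a^3 = 4*2^3 = 4*8 = 32
27b^2 = 27*(-8)^2 = 27*64 = 1728
4a^3 + 27b^2 = 32 + 1728 = 1760
Delta = -16*1760 = -28160

-28160


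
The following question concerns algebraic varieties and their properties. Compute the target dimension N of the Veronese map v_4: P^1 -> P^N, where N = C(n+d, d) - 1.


The Veronese embedding v_d: P^n -> P^N maps each point to all
degree-d monomials in n+1 homogeneous coordinates.
N = C(n+d, d) - 1
N = C(1+4, 4) - 1
N = C(5, 4) - 1
C(5, 4) = 5
N = 5 - 1 = 4

4


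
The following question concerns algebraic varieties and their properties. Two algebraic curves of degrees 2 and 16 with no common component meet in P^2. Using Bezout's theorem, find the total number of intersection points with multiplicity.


Bezout's theorem states the intersection count equals the product of degrees.
Intersection count = 2 * 16 = 32

32


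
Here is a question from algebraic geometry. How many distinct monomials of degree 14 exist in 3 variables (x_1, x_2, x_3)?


The number of degree-14 monomials in 3 variables is C(d+n-1, n-1).
= C(14+3-1, 3-1) = C(16, 2)
= 120

120


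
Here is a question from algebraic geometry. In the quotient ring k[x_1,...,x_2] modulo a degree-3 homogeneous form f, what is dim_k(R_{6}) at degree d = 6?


For R = k[x_1,...,x_n]/(f) with f homogeneous of degree e:
The Hilbert series is (1 - t^e)/(1 - t)^n.
So h(d) = C(d+n-1, n-1) - C(d-e+n-1, n-1) for d >= e.
With n=2, e=3, d=6:
C(6+2-1, 2-1) = C(7, 1) = 7
C(6-3+2-1, 2-1) = C(4, 1) = 4
h(6) = 7 - 4 = 3

3


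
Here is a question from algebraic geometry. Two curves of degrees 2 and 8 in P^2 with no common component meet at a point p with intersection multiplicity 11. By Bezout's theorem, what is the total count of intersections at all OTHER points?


By Bezout's theorem, the total intersection number is d1 * d2.
Total = 2 * 8 = 16
Intersection multiplicity at p = 11
Remaining intersections = 16 - 11 = 5

5


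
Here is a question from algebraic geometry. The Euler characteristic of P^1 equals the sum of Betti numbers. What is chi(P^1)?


The complex projective space P^1 has one cell in each even real dimension 0, 2, ..., 2.
The cohomology groups are H^{2k}(P^1) = Z for k = 0,...,1, and 0 otherwise.
Euler characteristic = sum of Betti numbers = 1 per even-dimensional cohomology group.
chi(P^1) = 1 + 1 = 2

2


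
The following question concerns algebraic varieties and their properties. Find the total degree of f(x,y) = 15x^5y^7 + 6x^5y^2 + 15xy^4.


Examine each term for its total degree (sum of exponents).
  Term '15x^5y^7' has total degree 5+7 = 12.
  Term '6x^5y^2' has total degree 5+2 = 7.
  Term '15xy^4' has total degree 1+4 = 5.
The maximum total degree among all terms is 12.

12


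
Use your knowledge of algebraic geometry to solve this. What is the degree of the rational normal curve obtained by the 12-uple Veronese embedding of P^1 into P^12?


The rational normal curve in P^12 is the image of P^1 under the 12-uple Veronese.
A general hyperplane in P^12 pulls back to a degree-12 form on P^1, which has 12 zeros,
so the curve meets a general hyperplane in 12 points. Degree = 12.

12


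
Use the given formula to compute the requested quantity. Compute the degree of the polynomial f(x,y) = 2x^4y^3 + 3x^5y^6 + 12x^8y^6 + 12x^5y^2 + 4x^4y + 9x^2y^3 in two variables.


Examine each term for its total degree (sum of exponents).
  Term '2x^4y^3' has total degree 4+3 = 7.
  Term '3x^5y^6' has total degree 5+6 = 11.
  Term '12x^8y^6' has total degree 8+6 = 14.
  Term '12x^5y^2' has total degree 5+2 = 7.
  Term '4x^4y' has total degree 4+1 = 5.
  Term '9x^2y^3' has total degree 2+3 = 5.
The maximum total degree among all terms is 14.

14


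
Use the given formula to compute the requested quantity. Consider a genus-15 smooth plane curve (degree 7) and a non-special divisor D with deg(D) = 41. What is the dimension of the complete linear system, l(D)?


First, compute the genus of a smooth plane curve of degree 7:
g = (d-1)(d-2)/2 = (7-1)(7-2)/2 = 15
For a non-special divisor D (i.e., h^1(D) = 0), Riemann-Roch gives:
l(D) = deg(D) - g + 1
Since deg(D) = 41 >= 2g - 1 = 29, D is non-special.
l(D) = 41 - 15 + 1 = 27

27


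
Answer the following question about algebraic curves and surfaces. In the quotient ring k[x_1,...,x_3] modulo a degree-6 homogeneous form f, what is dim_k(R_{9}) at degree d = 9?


For R = k[x_1,...,x_n]/(f) with f homogeneous of degree e:
The Hilbert series is (1 - t^e)/(1 - t)^n.
So h(d) = C(d+n-1, n-1) - C(d-e+n-1, n-1) for d >= e.
With n=3, e=6, d=9:
C(9+3-1, 3-1) = C(11, 2) = 55
C(9-6+3-1, 3-1) = C(5, 2) = 10
h(9) = 55 - 10 = 45

45


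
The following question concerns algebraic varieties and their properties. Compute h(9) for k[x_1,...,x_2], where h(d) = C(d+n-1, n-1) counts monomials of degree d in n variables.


The Hilbert function for the polynomial ring in 2 variables is:
h(d) = C(d+n-1, n-1)
h(9) = C(9+2-1, 2-1) = C(10, 1)
= 10! / (1! * 9!)
= 10

10


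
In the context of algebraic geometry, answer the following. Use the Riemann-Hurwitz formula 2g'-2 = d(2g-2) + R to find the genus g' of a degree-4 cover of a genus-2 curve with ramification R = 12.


Riemann-Hurwitz formula: 2g' - 2 = d(2g - 2) + R
Given: d = 4, g = 2, R = 12
2g' - 2 = 4*(2*2 - 2) + 12
2g' - 2 = 4*2 + 12
2g' - 2 = 8 + 12 = 20
2g' = 22
g' = 11

11


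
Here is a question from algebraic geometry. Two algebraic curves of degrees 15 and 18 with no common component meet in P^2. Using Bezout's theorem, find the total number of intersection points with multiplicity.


Bezout's theorem states the intersection count equals the product of degrees.
Intersection count = 15 * 18 = 270

270


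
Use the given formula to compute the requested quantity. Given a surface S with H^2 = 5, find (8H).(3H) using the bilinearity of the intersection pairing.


Using bilinearity of the intersection pairing on a surface S:
(aH).(bH) = ab * (H.H)
We have H^2 = 5.
D.E = (8H).(3H) = 8*3*5
= 24*5
= 120

120


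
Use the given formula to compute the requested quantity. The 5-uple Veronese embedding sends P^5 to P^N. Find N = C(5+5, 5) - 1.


The Veronese embedding v_d: P^n -> P^N maps each point to all
degree-d monomials in n+1 homogeneous coordinates.
N = C(n+d, d) - 1
N = C(5+5, 5) - 1
N = C(10, 5) - 1
C(10, 5) = 252
N = 252 - 1 = 251

251


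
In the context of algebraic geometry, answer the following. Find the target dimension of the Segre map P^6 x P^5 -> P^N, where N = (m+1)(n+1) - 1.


The Segre embedding maps P^m x P^n into P^N via
all products of coordinates from each factor.
N = (m+1)(n+1) - 1
N = (6+1)(5+1) - 1
N = 7*6 - 1
N = 42 - 1 = 41

41


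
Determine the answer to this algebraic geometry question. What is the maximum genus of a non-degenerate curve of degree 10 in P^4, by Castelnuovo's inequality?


Castelnuovo's bound: write d - 1 = m(r-1) + epsilon with 0 <= epsilon < r-1.
d - 1 = 10 - 1 = 9
r - 1 = 4 - 1 = 3
9 = 3*3 + 0, so m = 3, epsilon = 0
pi(d, r) = m(m-1)(r-1)/2 + m*epsilon
= 3*2*3/2 + 3*0
= 18/2 + 0
= 9 + 0 = 9

9


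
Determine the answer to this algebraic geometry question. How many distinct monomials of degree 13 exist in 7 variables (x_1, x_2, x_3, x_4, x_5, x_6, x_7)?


The number of degree-13 monomials in 7 variables is C(d+n-1, n-1).
= C(13+7-1, 7-1) = C(19, 6)
= 27132

27132


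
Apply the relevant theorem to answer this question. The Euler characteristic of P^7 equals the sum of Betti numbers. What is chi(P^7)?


The complex projective space P^7 has one cell in each even real dimension 0, 2, ..., 14.
The cohomology groups are H^{2k}(P^7) = Z for k = 0,...,7, and 0 otherwise.
Euler characteristic = sum of Betti numbers = 1 per even-dimensional cohomology group.
chi(P^7) = 7 + 1 = 8

8


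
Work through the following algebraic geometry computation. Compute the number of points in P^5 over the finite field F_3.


P^5(F_3) has (q^(n+1) - 1)/(q - 1) points.
= 3^5 + 3^4 + 3^3 + 3^2 + 3^1 + 3^0
= 243 + 81 + 27 + 9 + 3 + 1
= 364

364


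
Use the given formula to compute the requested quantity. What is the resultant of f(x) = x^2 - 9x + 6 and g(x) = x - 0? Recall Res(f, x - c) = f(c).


For Res(f, x - c), we evaluate f at x = c.
f(0) = 0^2 - 9*0 + 6
= 0 + 0 + 6
= 0 + 6 = 6
Res(f, g) = 6

6


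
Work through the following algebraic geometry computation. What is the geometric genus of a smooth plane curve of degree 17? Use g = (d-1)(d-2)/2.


Using the genus formula for smooth plane curves:
g = (d-1)(d-2)/2
g = (17-1)(17-2)/2
g = 16*15/2
g = 240/2 = 120

120


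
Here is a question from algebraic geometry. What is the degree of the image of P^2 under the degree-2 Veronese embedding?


The Veronese variety v_2(P^2) has degree d^r.
d^r = 2^2 = 4

4


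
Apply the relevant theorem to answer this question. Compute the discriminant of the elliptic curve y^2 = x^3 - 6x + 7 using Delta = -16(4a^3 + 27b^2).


Compute each component:
4a^3 = 4*(-6)^3 = 4*(-216) = -864
27b^2 = 27*7^2 = 27*49 = 1323
4a^3 + 27b^2 = -864 + 1323 = 459
Delta = -16*459 = -7344

-7344


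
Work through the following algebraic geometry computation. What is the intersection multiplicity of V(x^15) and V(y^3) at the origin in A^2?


The intersection multiplicity of V(x^a) and V(y^b) at the origin is:
I(O; V(x^15), V(y^3)) = dim_k(k[x,y]/(x^15, y^3))
A basis for k[x,y]/(x^15, y^3) is the set of monomials x^i * y^j
where 0 <= i < 15 and 0 <= j < 3.
The number of such monomials is 15 * 3 = 45

45


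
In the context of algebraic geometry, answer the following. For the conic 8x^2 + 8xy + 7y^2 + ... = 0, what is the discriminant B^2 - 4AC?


The discriminant of a conic Ax^2 + Bxy + Cy^2 + ... = 0 is B^2 - 4AC.
B^2 = 8^2 = 64
4AC = 4*8*7 = 224
Discriminant = 64 - 224 = -160

-160


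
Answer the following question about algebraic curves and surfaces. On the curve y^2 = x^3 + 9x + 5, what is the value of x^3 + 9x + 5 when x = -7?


Compute x^3 + 9x + 5 at x = -7:
x^3 = (-7)^3 = -343
9*x = 9*(-7) = -63
Sum: -343 - 63 + 5 = -401

-401


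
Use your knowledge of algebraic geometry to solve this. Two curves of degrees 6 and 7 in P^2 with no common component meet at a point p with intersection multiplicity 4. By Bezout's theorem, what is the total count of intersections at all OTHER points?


By Bezout's theorem, the total intersection number is d1 * d2.
Total = 6 * 7 = 42
Intersection multiplicity at p = 4
Remaining intersections = 42 - 4 = 38

38


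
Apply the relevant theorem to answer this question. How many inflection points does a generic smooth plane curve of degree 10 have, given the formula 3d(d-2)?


For a general smooth plane curve C of degree d, the inflection points are
the intersection of C with its Hessian curve, which has degree 3(d-2).
By Bezout, the total intersection number is d * 3(d-2) = 10 * 24 = 240.
For a general curve every flex is ordinary, so each contributes
multiplicity 1 to C·Hess(C), and the number of distinct inflection
points is 3d(d-2).
Inflection points = 3*10*(10-2) = 3*10*8 = 240

240


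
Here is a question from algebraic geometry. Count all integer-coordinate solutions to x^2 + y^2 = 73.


Systematically check integer values of x where x^2 <= 73.
For each valid x, check if 73 - x^2 is a perfect square.
x=3: 73 - 9 = 64, sqrt = 8 (valid)
x=8: 73 - 64 = 9, sqrt = 3 (valid)
Total integer solutions found: 8

8


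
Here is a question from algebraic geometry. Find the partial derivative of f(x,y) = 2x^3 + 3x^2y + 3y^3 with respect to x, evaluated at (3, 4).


df/dx = 3*2*x^2 + 2*3*x^1*y
At (3,4): 3*2*3^2 + 2*3*3^1*4
= 54 + 72
= 126

126


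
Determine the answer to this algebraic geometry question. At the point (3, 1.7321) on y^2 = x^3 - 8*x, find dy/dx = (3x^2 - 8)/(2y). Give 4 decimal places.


Using implicit differentiation of y^2 = x^3 - 8*x:
2y * dy/dx = 3x^2 - 8
dy/dx = (3x^2 - 8)/(2y)
Numerator: 3*3^2 - 8 = 19
Denominator: 2*1.7321 = 3.4642
dy/dx = 19/3.4642 = 5.4847

5.4847


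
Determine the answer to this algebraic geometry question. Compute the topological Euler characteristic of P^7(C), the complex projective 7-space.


The complex projective space P^7 has one cell in each even real dimension 0, 2, ..., 14.
The cohomology groups are H^{2k}(P^7) = Z for k = 0,...,7, and 0 otherwise.
Euler characteristic = sum of Betti numbers = 1 per even-dimensional cohomology group.
chi(P^7) = 7 + 1 = 8

8


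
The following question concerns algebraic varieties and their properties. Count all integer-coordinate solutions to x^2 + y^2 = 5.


Systematically check integer values of x where x^2 <= 5.
For each valid x, check if 5 - x^2 is a perfect square.
x=1: 5 - 1 = 4, sqrt = 2 (valid)
x=2: 5 - 4 = 1, sqrt = 1 (valid)
Total integer solutions found: 8

8


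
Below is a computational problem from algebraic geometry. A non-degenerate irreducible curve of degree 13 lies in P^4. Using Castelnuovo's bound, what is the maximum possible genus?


Castelnuovo's bound: write d - 1 = m(r-1) + epsilon with 0 <= epsilon < r-1.
d - 1 = 13 - 1 = 12
r - 1 = 4 - 1 = 3
12 = 4*3 + 0, so m = 4, epsilon = 0
pi(d, r) = m(m-1)(r-1)/2 + m*epsilon
= 4*3*3/2 + 4*0
= 36/2 + 0
= 18 + 0 = 18

18


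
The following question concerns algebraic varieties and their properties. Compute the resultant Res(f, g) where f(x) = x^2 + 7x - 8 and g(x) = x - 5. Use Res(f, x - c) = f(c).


For Res(f, x - c), we evaluate f at x = c.
f(5) = 5^2 + 7*5 - 8
= 25 + 35 - 8
= 60 - 8 = 52
Res(f, g) = 52

52


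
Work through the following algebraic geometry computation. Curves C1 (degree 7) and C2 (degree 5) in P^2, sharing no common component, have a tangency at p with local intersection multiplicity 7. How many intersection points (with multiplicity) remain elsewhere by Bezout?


By Bezout's theorem, the total intersection number is d1 * d2.
Total = 7 * 5 = 35
Intersection multiplicity at p = 7
Remaining intersections = 35 - 7 = 28

28


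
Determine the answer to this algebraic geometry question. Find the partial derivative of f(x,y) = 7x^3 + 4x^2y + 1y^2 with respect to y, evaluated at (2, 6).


df/dy = 4*x^2 + 2*1*y^1
At (2,6): 4*2^2 + 2*1*6^1
= 16 + 12
= 28

28


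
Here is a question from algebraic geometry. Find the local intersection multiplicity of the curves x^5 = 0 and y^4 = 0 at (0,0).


The intersection multiplicity of V(x^a) and V(y^b) at the origin is:
I(O; V(x^5), V(y^4)) = dim_k(k[x,y]/(x^5, y^4))
A basis for k[x,y]/(x^5, y^4) is the set of monomials x^i * y^j
where 0 <= i < 5 and 0 <= j < 4.
The number of such monomials is 5 * 4 = 20

20


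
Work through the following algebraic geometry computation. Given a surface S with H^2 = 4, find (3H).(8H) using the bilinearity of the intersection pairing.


Using bilinearity of the intersection pairing on a surface S:
(aH).(bH) = ab * (H.H)
We have H^2 = 4.
D.E = (3H).(8H) = 3*8*4
= 24*4
= 96

96


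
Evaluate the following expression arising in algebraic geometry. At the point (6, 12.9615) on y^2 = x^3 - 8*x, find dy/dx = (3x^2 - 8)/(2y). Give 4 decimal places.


Using implicit differentiation of y^2 = x^3 - 8*x:
2y * dy/dx = 3x^2 - 8
dy/dx = (3x^2 - 8)/(2y)
Numerator: 3*6^2 - 8 = 100
Denominator: 2*12.9615 = 25.923
dy/dx = 100/25.923 = 3.8576

3.8576


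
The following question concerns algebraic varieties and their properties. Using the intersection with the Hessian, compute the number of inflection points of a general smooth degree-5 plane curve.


For a general smooth plane curve C of degree d, the inflection points are
the intersection of C with its Hessian curve, which has degree 3(d-2).
By Bezout, the total intersection number is d * 3(d-2) = 5 * 9 = 45.
For a general curve every flex is ordinary, so each contributes
multiplicity 1 to C·Hess(C), and the number of distinct inflection
points is 3d(d-2).
Inflection points = 3*5*(5-2) = 3*5*3 = 45

45


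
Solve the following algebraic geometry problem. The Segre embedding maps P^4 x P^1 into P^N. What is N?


The Segre embedding maps P^m x P^n into P^N via
all products of coordinates from each factor.
N = (m+1)(n+1) - 1
N = (4+1)(1+1) - 1
N = 5*2 - 1
N = 10 - 1 = 9

9


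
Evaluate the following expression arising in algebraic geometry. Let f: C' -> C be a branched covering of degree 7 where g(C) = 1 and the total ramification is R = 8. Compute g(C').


Riemann-Hurwitz formula: 2g' - 2 = d(2g - 2) + R
Given: d = 7, g = 1, R = 8
2g' - 2 = 7*(2*1 - 2) + 8
2g' - 2 = 7*0 + 8
2g' - 2 = 0 + 8 = 8
2g' = 10
g' = 5

5


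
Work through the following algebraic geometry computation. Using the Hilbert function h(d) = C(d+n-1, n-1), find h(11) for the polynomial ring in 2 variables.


The Hilbert function for the polynomial ring in 2 variables is:
h(d) = C(d+n-1, n-1)
h(11) = C(11+2-1, 2-1) = C(12, 1)
= 12! / (1! * 11!)
= 12

12


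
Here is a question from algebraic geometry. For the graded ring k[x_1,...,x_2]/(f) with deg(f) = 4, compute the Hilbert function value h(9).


For R = k[x_1,...,x_n]/(f) with f homogeneous of degree e:
The Hilbert series is (1 - t^e)/(1 - t)^n.
So h(d) = C(d+n-1, n-1) - C(d-e+n-1, n-1) for d >= e.
With n=2, e=4, d=9:
C(9+2-1, 2-1) = C(10, 1) = 10
C(9-4+2-1, 2-1) = C(6, 1) = 6
h(9) = 10 - 6 = 4

4


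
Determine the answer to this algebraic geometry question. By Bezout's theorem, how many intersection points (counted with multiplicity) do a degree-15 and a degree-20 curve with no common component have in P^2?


Bezout's theorem states the intersection count equals the product of degrees.
Intersection count = 15 * 20 = 300

300


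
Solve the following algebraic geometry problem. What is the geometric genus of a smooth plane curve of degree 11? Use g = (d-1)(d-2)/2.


Using the genus formula for smooth plane curves:
g = (d-1)(d-2)/2
g = (11-1)(11-2)/2
g = 10*9/2
g = 90/2 = 45

45


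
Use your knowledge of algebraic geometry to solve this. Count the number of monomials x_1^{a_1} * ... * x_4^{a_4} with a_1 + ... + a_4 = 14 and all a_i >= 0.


The number of degree-14 monomials in 4 variables is C(d+n-1, n-1).
= C(14+4-1, 4-1) = C(17, 3)
= 680

680


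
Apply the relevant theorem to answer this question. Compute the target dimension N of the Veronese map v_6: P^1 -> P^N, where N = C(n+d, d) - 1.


The Veronese embedding v_d: P^n -> P^N maps each point to all
degree-d monomials in n+1 homogeneous coordinates.
N = C(n+d, d) - 1
N = C(1+6, 6) - 1
N = C(7, 6) - 1
C(7, 6) = 7
N = 7 - 1 = 6

6


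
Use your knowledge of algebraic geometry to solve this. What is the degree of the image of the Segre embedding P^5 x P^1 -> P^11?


The degree of the Segre variety P^5 x P^1 is C(m+n, m).
= C(6, 5)
= 6

6


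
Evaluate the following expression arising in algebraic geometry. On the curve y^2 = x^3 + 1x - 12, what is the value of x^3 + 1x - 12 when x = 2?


Compute x^3 + 1x - 12 at x = 2:
x^3 = 2^3 = 8
1*x = 1*2 = 2
Sum: 8 + 2 - 12 = -2

-2


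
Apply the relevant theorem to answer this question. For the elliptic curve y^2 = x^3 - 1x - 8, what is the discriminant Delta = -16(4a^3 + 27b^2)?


Compute each component:
4a^3 = 4*(-1)^3 = 4*(-1) = -4
27b^2 = 27*(-8)^2 = 27*64 = 1728
4a^3 + 27b^2 = -4 + 1728 = 1724
Delta = -16*1724 = -27584

-27584


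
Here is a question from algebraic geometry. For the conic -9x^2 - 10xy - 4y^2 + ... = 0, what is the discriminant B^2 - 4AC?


The discriminant of a conic Ax^2 + Bxy + Cy^2 + ... = 0 is B^2 - 4AC.
B^2 = (-10)^2 = 100
4AC = 4*(-9)*(-4) = 144
Discriminant = 100 - 144 = -44

-44


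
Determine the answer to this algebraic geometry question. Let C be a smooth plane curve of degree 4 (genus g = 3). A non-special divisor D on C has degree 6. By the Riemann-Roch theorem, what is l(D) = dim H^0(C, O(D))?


First, compute the genus of a smooth plane curve of degree 4:
g = (d-1)(d-2)/2 = (4-1)(4-2)/2 = 3
For a non-special divisor D (i.e., h^1(D) = 0), Riemann-Roch gives:
l(D) = deg(D) - g + 1
Since deg(D) = 6 >= 2g - 1 = 5, D is non-special.
l(D) = 6 - 3 + 1 = 4

4


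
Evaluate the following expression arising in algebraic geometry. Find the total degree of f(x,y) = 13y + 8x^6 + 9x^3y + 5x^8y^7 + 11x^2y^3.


Examine each term for its total degree (sum of exponents).
  Term '13y' has total degree 0+1 = 1.
  Term '8x^6' has total degree 6+0 = 6.
  Term '9x^3y' has total degree 3+1 = 4.
  Term '5x^8y^7' has total degree 8+7 = 15.
  Term '11x^2y^3' has total degree 2+3 = 5.
The maximum total degree among all terms is 15.

15


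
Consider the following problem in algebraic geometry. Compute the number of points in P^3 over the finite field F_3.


P^3(F_3) has (q^(n+1) - 1)/(q - 1) points.
= 3^3 + 3^2 + 3^1 + 3^0
= 27 + 9 + 3 + 1
= 40

40


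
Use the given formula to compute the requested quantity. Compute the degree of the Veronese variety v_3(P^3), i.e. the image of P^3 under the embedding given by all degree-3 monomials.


The Veronese variety v_3(P^3) has degree d^r.
d^r = 3^3 = 27

27


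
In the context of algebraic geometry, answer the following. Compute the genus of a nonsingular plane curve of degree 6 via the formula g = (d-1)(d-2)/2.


Using the genus formula for smooth plane curves:
g = (d-1)(d-2)/2
g = (6-1)(6-2)/2
g = 5*4/2
g = 20/2 = 10

10


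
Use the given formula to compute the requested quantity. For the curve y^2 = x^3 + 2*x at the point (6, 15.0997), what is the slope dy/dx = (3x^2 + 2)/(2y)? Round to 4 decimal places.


Using implicit differentiation of y^2 = x^3 + 2*x:
2y * dy/dx = 3x^2 + 2
dy/dx = (3x^2 + 2)/(2y)
Numerator: 3*6^2 + 2 = 110
Denominator: 2*15.0997 = 30.1994
dy/dx = 110/30.1994 = 3.6425

3.6425
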